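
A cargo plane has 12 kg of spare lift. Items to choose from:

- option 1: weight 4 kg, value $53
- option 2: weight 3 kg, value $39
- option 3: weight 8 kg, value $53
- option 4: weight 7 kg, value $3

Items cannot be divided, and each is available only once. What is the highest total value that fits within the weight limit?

$106

This is a 0/1 knapsack; check combinations near the capacity.
- option 1+option 3: weight 4+8=12, value 53+53=106
- option 1+option 2: weight 4+3=7, value 53+39=92
- option 2+option 3: weight 3+8=11, value 39+53=92
- option 1+option 4: weight 4+7=11, value 53+3=56
- option 1: weight 4, value 53
Best: $106.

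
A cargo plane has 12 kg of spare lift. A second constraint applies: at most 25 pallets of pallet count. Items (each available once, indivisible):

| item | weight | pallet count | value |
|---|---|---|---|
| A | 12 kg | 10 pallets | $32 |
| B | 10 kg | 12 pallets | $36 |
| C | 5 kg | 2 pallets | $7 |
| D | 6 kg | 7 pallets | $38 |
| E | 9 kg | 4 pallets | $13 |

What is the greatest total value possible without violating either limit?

$45

Feasible sets respecting both limits:
- C+D: weight 11, pallet count 9, value 45
- D: weight 6, pallet count 7, value 38
- B: weight 10, pallet count 12, value 36
- A: weight 12, pallet count 10, value 32
Best: $45.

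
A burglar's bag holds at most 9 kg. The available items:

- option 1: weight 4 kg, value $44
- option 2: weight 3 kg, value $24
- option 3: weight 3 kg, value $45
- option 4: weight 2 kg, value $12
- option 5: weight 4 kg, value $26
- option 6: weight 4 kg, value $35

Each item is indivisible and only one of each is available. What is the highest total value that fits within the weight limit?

This is a 0/1 knapsack; check combinations near the capacity.
- option 1+option 3+option 4: weight 4+3+2=9, value 44+45+12=101
- option 3+option 4+option 6: weight 3+2+4=9, value 45+12+35=92
- option 1+option 3: weight 4+3=7, value 44+45=89
- option 3+option 4+option 5: weight 3+2+4=9, value 45+12+26=83
- option 2+option 3+option 4: weight 3+3+2=8, value 24+45+12=81
Best: $101.

$101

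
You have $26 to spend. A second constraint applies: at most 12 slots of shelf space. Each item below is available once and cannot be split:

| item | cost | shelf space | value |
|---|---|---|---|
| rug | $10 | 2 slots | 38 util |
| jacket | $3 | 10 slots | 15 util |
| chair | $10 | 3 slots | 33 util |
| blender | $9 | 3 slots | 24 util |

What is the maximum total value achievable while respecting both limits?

71 util

Feasible sets respecting both limits:
- rug+chair: cost 20, shelf space 5, value 71
- rug+blender: cost 19, shelf space 5, value 62
- chair+blender: cost 19, shelf space 6, value 57
Best: 71 util.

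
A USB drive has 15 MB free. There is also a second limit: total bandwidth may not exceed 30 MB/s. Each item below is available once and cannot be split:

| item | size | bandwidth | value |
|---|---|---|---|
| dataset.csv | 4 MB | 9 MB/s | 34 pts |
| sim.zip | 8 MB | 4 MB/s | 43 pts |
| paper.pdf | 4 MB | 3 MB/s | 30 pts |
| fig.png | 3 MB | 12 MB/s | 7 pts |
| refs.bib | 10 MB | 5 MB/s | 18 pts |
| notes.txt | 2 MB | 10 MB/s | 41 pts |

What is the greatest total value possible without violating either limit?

118 pts

Feasible sets respecting both limits:
- dataset.csv+sim.zip+notes.txt: size 14, bandwidth 23, value 118
- sim.zip+paper.pdf+notes.txt: size 14, bandwidth 17, value 114
- dataset.csv+paper.pdf+notes.txt: size 10, bandwidth 22, value 105
Best: 118 pts.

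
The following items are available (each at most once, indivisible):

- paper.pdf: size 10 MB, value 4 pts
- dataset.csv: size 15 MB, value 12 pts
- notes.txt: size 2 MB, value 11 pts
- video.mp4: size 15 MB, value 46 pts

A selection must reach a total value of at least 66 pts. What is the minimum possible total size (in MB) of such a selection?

Subsets with value ≥ 66, sorted by total size:
- dataset.csv+notes.txt+video.mp4: size 32, value 69
- paper.pdf+dataset.csv+notes.txt+video.mp4: size 42, value 73
Minimum size: 32 MB.

32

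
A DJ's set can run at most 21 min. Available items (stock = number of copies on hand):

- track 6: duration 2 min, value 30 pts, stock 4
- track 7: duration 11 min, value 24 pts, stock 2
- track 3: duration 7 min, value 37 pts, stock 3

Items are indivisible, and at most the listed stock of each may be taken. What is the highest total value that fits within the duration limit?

Top feasible selections:
- 3×track 6 + 2×track 3: duration 20, value 164
- 4×track 6 + 1×track 3: duration 15, value 157
Best: 164 pts.

164 pts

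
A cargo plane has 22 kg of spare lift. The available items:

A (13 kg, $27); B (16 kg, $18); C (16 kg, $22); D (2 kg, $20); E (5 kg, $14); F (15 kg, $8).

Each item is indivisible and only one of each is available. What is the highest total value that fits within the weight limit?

$61

Check high-value combinations within 22 kg:
- A+D+E: weight 13+2+5=20, value 27+20+14=61
- A+D: weight 13+2=15, value 27+20=47
- C+D: weight 16+2=18, value 22+20=42
Best: $61.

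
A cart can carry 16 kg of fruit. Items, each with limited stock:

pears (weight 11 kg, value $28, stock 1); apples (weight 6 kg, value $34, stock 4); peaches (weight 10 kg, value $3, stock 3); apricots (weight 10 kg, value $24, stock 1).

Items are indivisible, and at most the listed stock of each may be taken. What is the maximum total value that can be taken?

Top feasible selections:
- 2×apples: weight 12, value 68
- 1×apples + 1×apricots: weight 16, value 58
- 1×apples + 1×peaches: weight 16, value 37
Best: $68.

$68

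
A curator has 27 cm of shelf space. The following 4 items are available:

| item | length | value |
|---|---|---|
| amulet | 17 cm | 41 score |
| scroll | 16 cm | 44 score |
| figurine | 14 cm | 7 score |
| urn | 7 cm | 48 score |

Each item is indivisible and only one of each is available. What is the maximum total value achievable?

Check high-value combinations within 27 cm:
- scroll+urn: length 16+7=23, value 44+48=92
- amulet+urn: length 17+7=24, value 41+48=89
- figurine+urn: length 14+7=21, value 7+48=55
- urn: length 7, value 48
- scroll: length 16, value 44
Best: 92 score.

92 score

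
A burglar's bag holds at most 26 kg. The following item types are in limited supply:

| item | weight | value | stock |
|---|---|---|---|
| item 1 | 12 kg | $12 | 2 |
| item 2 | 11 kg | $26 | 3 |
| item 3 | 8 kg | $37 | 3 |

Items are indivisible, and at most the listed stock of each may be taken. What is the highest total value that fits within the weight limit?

$111

Best selections within weight 26 and stock limits:
- 3×item 3: weight 24, value 111
- 2×item 3: weight 16, value 74
- 1×item 2 + 1×item 3: weight 19, value 63
Best: $111.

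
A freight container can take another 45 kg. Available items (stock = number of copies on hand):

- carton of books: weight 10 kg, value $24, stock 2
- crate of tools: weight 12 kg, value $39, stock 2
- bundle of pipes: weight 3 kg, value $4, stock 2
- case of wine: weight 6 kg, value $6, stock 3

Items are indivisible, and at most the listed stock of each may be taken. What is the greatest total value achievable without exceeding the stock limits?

$126

Top feasible selections:
- 2×carton of books + 2×crate of tools: weight 44, value 126
- 1×carton of books + 2×crate of tools + 1×bundle of pipes + 1×case of wine: weight 43, value 112
Best: $126.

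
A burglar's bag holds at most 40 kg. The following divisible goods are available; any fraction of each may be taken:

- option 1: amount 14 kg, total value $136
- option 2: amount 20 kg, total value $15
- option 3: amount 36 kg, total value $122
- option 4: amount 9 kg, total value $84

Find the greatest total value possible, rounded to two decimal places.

277.61

Take in order of value per unit:
- option 1 (136/14 per unit): all 14 → value 136, running total 136.00
- option 4 (84/9 per unit): all 9 → value 84, running total 220.00
- option 3 (122/36 per unit): 17 of 36 → value 17×122/36 = 57.6111, running total 277.61
Total 277.61.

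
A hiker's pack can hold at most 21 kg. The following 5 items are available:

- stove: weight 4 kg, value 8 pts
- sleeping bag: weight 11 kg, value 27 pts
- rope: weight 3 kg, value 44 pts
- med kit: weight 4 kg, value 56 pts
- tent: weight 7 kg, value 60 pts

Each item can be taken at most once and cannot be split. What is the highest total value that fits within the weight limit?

168 pts

Check high-value combinations within 21 kg:
- stove+rope+med kit+tent: weight 4+3+4+7=18, value 8+44+56+60=168
- rope+med kit+tent: weight 3+4+7=14, value 44+56+60=160
- sleeping bag+rope+tent: weight 11+3+7=21, value 27+44+60=131
- sleeping bag+rope+med kit: weight 11+3+4=18, value 27+44+56=127
- stove+med kit+tent: weight 4+4+7=15, value 8+56+60=124
Best: 168 pts.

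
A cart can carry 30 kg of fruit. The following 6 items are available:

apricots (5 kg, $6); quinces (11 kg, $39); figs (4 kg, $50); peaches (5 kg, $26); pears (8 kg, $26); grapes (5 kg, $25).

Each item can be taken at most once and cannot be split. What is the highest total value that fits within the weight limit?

$146

Check high-value combinations within 30 kg:
- apricots+quinces+figs+peaches+grapes: weight 5+11+4+5+5=30, value 6+39+50+26+25=146
- quinces+figs+peaches+pears: weight 11+4+5+8=28, value 39+50+26+26=141
- quinces+figs+peaches+grapes: weight 11+4+5+5=25, value 39+50+26+25=140
- quinces+figs+pears+grapes: weight 11+4+8+5=28, value 39+50+26+25=140
- apricots+figs+peaches+pears+grapes: weight 5+4+5+8+5=27, value 6+50+26+26+25=133
Best: $146.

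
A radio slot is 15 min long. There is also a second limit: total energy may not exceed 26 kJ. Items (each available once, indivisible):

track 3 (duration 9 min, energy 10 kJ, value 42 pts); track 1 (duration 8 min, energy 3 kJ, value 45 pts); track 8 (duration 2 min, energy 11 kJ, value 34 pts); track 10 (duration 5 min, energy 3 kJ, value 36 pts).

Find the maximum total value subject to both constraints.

Feasible sets respecting both limits:
- track 1+track 8+track 10: duration 15, energy 17, value 115
- track 1+track 10: duration 13, energy 6, value 81
- track 1+track 8: duration 10, energy 14, value 79
Best: 115 pts.

115 pts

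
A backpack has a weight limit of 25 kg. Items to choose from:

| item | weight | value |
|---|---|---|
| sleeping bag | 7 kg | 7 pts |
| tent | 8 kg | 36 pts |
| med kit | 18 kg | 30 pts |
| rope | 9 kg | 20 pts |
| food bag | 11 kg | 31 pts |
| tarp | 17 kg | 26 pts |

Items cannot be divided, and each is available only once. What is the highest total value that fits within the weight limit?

Check high-value combinations within 25 kg:
- tent+food bag: weight 8+11=19, value 36+31=67
- sleeping bag+tent+rope: weight 7+8+9=24, value 7+36+20=63
- tent+tarp: weight 8+17=25, value 36+26=62
Best: 67 pts.

67 pts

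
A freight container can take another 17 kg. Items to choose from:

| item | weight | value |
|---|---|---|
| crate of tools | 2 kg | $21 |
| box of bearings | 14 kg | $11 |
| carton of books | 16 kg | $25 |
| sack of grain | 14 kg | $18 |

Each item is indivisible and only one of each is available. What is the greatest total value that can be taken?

Check high-value combinations within 17 kg:
- crate of tools+sack of grain: weight 2+14=16, value 21+18=39
- crate of tools+box of bearings: weight 2+14=16, value 21+11=32
- carton of books: weight 16, value 25
Best: $39.

$39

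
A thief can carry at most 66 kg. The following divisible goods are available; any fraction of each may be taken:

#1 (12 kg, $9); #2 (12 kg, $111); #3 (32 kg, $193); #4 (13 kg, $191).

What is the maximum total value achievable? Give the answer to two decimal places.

501.75

Take in order of value per unit:
- #4 (191/13 per unit): all 13 → value 191, running total 191.00
- #2 (111/12 per unit): all 12 → value 111, running total 302.00
- #3 (193/32 per unit): all 32 → value 193, running total 495.00
- #1 (9/12 per unit): 9 of 12 → value 9×9/12 = 6.7500, running total 501.75
Total 501.75.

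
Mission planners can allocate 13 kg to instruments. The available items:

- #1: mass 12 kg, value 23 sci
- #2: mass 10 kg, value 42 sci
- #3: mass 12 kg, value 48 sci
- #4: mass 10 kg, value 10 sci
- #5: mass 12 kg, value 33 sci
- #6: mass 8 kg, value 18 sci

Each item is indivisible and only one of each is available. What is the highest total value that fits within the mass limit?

48 sci

Check high-value combinations within 13 kg:
- #3: mass 12, value 48
- #2: mass 10, value 42
- #5: mass 12, value 33
Best: 48 sci.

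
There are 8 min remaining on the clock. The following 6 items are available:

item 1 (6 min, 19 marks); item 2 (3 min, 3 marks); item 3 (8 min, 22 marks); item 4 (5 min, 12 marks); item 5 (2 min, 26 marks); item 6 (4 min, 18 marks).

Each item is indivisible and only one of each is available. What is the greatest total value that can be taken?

45 marks

Check high-value combinations within 8 min:
- item 1+item 5: time 6+2=8, value 19+26=45
- item 5+item 6: time 2+4=6, value 26+18=44
- item 4+item 5: time 5+2=7, value 12+26=38
Best: 45 marks.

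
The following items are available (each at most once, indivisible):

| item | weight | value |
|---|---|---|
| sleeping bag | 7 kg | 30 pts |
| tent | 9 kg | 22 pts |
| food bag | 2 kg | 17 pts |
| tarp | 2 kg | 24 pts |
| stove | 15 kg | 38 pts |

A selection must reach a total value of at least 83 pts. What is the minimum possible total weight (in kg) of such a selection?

Subsets with value ≥ 83, sorted by total weight:
- sleeping bag+tent+food bag+tarp: weight 20, value 93
- sleeping bag+tarp+stove: weight 24, value 92
Minimum weight: 20 kg.

20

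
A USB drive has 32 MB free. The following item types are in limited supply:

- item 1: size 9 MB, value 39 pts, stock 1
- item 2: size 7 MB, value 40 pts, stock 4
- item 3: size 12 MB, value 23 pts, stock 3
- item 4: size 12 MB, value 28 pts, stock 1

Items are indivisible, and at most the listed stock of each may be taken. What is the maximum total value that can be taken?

160 pts

Best selections within size 32 and stock limits:
- 4×item 2: size 28, value 160
- 1×item 1 + 3×item 2: size 30, value 159
- 3×item 2: size 21, value 120
Best: 160 pts.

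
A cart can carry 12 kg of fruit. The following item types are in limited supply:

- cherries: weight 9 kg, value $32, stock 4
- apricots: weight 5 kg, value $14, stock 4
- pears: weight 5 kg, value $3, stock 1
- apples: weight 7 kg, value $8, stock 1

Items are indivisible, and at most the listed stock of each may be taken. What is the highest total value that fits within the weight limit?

$32

Top feasible selections:
- 1×cherries: weight 9, value 32
- 2×apricots: weight 10, value 28
Best: $32.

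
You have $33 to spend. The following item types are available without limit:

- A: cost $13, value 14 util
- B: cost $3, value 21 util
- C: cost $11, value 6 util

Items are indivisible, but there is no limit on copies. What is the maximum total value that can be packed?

Best value-per-unit is B at 21/3, and filling with it alone uses cost 11×3=33. No mix of the others beats 11×21 = 231.

231 util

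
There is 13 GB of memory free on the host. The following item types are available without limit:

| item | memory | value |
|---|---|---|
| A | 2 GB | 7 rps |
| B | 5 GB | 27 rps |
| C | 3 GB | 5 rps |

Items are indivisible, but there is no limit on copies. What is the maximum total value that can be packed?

61 rps

Best value-per-unit is B at 27/5; filling with it alone gives 2×27 = 54.
Optimal mix: 1×A + 2×B → memory 12, value 61.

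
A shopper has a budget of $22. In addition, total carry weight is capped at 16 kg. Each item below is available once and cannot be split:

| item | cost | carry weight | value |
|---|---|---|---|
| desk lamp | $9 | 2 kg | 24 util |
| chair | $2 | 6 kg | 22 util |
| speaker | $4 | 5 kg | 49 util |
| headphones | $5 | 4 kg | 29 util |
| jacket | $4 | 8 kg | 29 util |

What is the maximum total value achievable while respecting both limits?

Feasible sets respecting both limits:
- desk lamp+speaker+headphones: cost 18, carry weight 11, value 102
- desk lamp+speaker+jacket: cost 17, carry weight 15, value 102
- chair+speaker+headphones: cost 11, carry weight 15, value 100
Best: 102 util.

102 util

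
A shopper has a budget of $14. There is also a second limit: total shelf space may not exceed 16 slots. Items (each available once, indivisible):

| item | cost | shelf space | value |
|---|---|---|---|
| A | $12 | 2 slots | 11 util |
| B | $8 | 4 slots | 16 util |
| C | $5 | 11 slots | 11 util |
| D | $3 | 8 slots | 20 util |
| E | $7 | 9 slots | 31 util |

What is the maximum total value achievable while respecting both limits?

Feasible sets respecting both limits:
- B+D: cost 11, shelf space 12, value 36
- E: cost 7, shelf space 9, value 31
- B+C: cost 13, shelf space 15, value 27
Best: 36 util.

36 util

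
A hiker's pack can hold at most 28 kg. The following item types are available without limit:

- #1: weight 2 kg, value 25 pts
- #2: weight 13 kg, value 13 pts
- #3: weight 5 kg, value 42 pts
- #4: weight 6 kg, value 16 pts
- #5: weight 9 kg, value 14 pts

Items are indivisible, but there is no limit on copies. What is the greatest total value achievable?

350 pts

Best value-per-unit is #1 at 25/2, and filling with it alone uses weight 14×2=28. No mix of the others beats 14×25 = 350.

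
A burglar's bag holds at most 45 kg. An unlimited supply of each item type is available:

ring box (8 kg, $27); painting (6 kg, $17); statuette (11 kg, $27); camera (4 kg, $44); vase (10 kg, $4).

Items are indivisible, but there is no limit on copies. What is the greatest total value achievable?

$484

Best value-per-unit is camera at 44/4, and filling with it alone uses weight 11×4=44. No mix of the others beats 11×44 = 484.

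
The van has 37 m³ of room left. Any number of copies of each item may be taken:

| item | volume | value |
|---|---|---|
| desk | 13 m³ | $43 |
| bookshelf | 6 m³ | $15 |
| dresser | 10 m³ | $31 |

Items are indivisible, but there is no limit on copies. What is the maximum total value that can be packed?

$117

Best value-per-unit is desk at 43/13; filling with it alone gives 2×43 = 86.
Optimal mix: 2×desk + 1×dresser → volume 36, value 117.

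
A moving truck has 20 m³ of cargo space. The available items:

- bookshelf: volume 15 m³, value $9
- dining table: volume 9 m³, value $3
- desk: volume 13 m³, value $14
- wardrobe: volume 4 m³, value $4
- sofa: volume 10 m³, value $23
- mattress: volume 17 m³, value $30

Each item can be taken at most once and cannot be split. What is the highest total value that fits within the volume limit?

Check high-value combinations within 20 m³:
- mattress: volume 17, value 30
- wardrobe+sofa: volume 4+10=14, value 4+23=27
- dining table+sofa: volume 9+10=19, value 3+23=26
- sofa: volume 10, value 23
- desk+wardrobe: volume 13+4=17, value 14+4=18
Best: $30.

$30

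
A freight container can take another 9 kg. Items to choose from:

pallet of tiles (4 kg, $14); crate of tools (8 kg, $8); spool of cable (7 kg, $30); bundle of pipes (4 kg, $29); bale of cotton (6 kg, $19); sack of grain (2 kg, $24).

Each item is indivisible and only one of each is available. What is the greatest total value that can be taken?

$54

This is a 0/1 knapsack; check combinations near the capacity.
- spool of cable+sack of grain: weight 7+2=9, value 30+24=54
- bundle of pipes+sack of grain: weight 4+2=6, value 29+24=53
- pallet of tiles+bundle of pipes: weight 4+4=8, value 14+29=43
- bale of cotton+sack of grain: weight 6+2=8, value 19+24=43
- pallet of tiles+sack of grain: weight 4+2=6, value 14+24=38
Best: $54.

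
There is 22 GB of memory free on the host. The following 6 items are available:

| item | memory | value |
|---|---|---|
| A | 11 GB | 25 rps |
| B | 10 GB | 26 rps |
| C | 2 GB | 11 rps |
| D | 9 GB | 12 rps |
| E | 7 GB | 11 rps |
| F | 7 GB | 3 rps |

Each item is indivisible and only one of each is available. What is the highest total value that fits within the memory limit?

51 rps

This is a 0/1 knapsack; check combinations near the capacity.
- A+B: memory 11+10=21, value 25+26=51
- B+C+D: memory 10+2+9=21, value 26+11+12=49
- B+C+E: memory 10+2+7=19, value 26+11+11=48
Best: 51 rps.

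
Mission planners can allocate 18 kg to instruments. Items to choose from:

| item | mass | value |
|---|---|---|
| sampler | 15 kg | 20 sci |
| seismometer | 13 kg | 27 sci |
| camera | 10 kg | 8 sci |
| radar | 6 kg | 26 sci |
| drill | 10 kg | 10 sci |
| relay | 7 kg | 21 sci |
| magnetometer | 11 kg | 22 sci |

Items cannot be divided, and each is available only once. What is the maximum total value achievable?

48 sci

Check high-value combinations within 18 kg:
- radar+magnetometer: mass 6+11=17, value 26+22=48
- radar+relay: mass 6+7=13, value 26+21=47
- relay+magnetometer: mass 7+11=18, value 21+22=43
- radar+drill: mass 6+10=16, value 26+10=36
Best: 48 sci.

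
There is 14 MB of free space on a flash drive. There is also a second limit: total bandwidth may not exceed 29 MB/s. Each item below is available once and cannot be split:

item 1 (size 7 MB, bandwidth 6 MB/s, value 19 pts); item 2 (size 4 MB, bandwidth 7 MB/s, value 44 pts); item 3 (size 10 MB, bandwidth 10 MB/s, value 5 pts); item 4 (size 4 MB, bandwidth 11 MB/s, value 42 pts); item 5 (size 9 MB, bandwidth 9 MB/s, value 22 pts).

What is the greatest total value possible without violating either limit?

86 pts

Feasible sets respecting both limits:
- item 2+item 4: size 8, bandwidth 18, value 86
- item 2+item 5: size 13, bandwidth 16, value 66
- item 4+item 5: size 13, bandwidth 20, value 64
Best: 86 pts.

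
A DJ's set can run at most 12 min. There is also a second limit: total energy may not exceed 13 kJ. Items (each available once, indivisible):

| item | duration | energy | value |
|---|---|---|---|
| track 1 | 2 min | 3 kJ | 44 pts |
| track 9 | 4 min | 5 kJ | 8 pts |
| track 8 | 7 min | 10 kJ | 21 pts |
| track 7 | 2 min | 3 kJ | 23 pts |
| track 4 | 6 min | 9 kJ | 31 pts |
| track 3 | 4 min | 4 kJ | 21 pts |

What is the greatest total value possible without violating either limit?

Feasible sets respecting both limits:
- track 1+track 7+track 3: duration 8, energy 10, value 88
- track 1+track 9+track 7: duration 8, energy 11, value 75
- track 1+track 4: duration 8, energy 12, value 75
Best: 88 pts.

88 pts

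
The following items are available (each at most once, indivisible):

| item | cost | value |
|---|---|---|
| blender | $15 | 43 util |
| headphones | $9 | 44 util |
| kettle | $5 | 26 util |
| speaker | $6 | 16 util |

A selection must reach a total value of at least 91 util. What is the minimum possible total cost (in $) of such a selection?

29

Subsets with value ≥ 91, sorted by total cost:
- blender+headphones+kettle: cost 29, value 113
- blender+headphones+speaker: cost 30, value 103
- blender+headphones+kettle+speaker: cost 35, value 129
Minimum cost: 29 $.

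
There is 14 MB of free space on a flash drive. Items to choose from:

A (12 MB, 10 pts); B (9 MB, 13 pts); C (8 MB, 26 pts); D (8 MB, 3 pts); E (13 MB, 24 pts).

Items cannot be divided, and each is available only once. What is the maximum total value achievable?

26 pts

This is a 0/1 knapsack; check combinations near the capacity.
- C: size 8, value 26
- E: size 13, value 24
- B: size 9, value 13
- A: size 12, value 10
Best: 26 pts.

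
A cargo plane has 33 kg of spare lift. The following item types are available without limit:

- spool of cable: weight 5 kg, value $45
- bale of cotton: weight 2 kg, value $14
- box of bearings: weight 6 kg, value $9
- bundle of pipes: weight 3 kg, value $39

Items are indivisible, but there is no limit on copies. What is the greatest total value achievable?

$429

Best value-per-unit is bundle of pipes at 39/3, and filling with it alone uses weight 11×3=33. No mix of the others beats 11×39 = 429.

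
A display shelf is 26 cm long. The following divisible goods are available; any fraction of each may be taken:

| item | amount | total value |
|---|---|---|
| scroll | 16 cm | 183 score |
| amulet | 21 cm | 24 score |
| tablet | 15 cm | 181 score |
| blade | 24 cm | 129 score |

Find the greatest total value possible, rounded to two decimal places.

Take in order of value per unit:
- tablet (181/15 per unit): all 15 → value 181, running total 181.00
- scroll (183/16 per unit): 11 of 16 → value 11×183/16 = 125.8125, running total 306.81
Total 306.81.

306.81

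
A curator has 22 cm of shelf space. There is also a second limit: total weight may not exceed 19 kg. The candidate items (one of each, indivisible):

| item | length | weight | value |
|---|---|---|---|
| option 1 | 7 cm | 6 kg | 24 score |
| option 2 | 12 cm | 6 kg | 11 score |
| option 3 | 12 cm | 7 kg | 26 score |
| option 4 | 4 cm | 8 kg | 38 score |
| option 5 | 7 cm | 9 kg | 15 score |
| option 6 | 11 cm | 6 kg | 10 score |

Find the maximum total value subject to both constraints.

64 score

Feasible sets respecting both limits:
- option 3+option 4: length 16, weight 15, value 64
- option 1+option 4: length 11, weight 14, value 62
- option 4+option 5: length 11, weight 17, value 53
- option 1+option 3: length 19, weight 13, value 50
Best: 64 score.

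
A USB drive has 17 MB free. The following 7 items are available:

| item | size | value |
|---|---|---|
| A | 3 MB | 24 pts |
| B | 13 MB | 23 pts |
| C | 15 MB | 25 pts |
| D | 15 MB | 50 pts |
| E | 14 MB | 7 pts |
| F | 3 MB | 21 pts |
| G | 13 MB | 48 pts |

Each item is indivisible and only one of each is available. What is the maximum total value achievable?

72 pts

Check high-value combinations within 17 MB:
- A+G: size 3+13=16, value 24+48=72
- F+G: size 3+13=16, value 21+48=69
- D: size 15, value 50
Best: 72 pts.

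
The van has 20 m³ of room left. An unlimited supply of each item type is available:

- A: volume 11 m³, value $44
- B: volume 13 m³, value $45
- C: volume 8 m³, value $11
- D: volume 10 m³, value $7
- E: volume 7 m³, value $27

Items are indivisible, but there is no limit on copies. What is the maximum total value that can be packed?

Best value-per-unit is A at 44/11; filling with it alone gives 1×44 = 44.
Optimal mix: 1×B + 1×E → volume 20, value 72.

$72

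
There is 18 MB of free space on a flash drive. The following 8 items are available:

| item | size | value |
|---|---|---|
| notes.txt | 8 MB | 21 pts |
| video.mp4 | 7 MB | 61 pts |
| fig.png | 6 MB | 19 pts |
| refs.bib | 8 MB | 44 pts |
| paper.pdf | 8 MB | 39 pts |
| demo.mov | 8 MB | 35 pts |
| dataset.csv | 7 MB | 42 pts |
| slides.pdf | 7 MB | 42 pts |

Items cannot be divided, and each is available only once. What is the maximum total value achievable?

105 pts

Check high-value combinations within 18 MB:
- video.mp4+refs.bib: size 7+8=15, value 61+44=105
- video.mp4+dataset.csv: size 7+7=14, value 61+42=103
- video.mp4+slides.pdf: size 7+7=14, value 61+42=103
- video.mp4+paper.pdf: size 7+8=15, value 61+39=100
Best: 105 pts.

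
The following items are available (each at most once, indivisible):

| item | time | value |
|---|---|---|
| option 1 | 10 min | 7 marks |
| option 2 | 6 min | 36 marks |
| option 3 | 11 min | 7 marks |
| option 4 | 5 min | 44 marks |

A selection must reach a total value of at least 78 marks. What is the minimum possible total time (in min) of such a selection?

Subsets with value ≥ 78, sorted by total time:
- option 2+option 4: time 11, value 80
- option 1+option 2+option 4: time 21, value 87
Minimum time: 11 min.

11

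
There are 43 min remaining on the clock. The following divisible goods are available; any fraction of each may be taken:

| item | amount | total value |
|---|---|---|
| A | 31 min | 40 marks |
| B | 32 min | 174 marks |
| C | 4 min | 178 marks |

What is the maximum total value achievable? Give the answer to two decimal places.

Take in order of value per unit:
- C (178/4 per unit): all 4 → value 178, running total 178.00
- B (174/32 per unit): all 32 → value 174, running total 352.00
- A (40/31 per unit): 7 of 31 → value 7×40/31 = 9.0323, running total 361.03
Total 361.03.

361.03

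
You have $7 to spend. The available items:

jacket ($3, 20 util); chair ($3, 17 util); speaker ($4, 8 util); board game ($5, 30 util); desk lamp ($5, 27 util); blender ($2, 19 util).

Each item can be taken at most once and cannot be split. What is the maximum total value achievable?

This is a 0/1 knapsack; check combinations near the capacity.
- board game+blender: cost 5+2=7, value 30+19=49
- desk lamp+blender: cost 5+2=7, value 27+19=46
- jacket+blender: cost 3+2=5, value 20+19=39
- jacket+chair: cost 3+3=6, value 20+17=37
Best: 49 util.

49 util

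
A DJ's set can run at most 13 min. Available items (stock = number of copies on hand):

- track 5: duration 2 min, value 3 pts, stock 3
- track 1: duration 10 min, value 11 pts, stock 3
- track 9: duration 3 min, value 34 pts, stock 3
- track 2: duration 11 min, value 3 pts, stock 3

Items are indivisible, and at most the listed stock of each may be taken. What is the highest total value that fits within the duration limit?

108 pts

Top feasible selections:
- 2×track 5 + 3×track 9: duration 13, value 108
- 1×track 5 + 3×track 9: duration 11, value 105
Best: 108 pts.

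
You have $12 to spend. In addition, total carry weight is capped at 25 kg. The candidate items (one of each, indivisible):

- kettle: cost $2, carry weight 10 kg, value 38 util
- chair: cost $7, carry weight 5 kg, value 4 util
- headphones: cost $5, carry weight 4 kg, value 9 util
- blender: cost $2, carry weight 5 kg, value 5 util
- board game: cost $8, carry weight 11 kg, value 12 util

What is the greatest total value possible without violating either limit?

52 util

Feasible sets respecting both limits:
- kettle+headphones+blender: cost 9, carry weight 19, value 52
- kettle+board game: cost 10, carry weight 21, value 50
- kettle+headphones: cost 7, carry weight 14, value 47
- kettle+chair+blender: cost 11, carry weight 20, value 47
Best: 52 util.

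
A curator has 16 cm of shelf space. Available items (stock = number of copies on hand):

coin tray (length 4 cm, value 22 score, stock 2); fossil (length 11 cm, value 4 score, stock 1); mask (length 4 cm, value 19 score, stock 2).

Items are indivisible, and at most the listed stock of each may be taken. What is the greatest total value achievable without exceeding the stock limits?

Top feasible selections:
- 2×coin tray + 2×mask: length 16, value 82
- 2×coin tray + 1×mask: length 12, value 63
Best: 82 score.

82 score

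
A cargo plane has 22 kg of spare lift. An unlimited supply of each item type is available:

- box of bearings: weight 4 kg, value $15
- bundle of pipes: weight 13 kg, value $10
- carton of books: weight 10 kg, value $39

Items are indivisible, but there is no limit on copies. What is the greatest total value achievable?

Best value-per-unit is carton of books at 39/10; filling with it alone gives 2×39 = 78.
Optimal mix: 3×box of bearings + 1×carton of books → weight 22, value 84.

$84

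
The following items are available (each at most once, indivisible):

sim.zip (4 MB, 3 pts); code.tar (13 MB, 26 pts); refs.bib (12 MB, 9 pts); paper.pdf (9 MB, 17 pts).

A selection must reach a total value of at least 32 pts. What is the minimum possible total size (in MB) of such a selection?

Subsets with value ≥ 32, sorted by total size:
- code.tar+paper.pdf: size 22, value 43
- code.tar+refs.bib: size 25, value 35
- sim.zip+code.tar+paper.pdf: size 26, value 46
- sim.zip+code.tar+refs.bib: size 29, value 38
Minimum size: 22 MB.

22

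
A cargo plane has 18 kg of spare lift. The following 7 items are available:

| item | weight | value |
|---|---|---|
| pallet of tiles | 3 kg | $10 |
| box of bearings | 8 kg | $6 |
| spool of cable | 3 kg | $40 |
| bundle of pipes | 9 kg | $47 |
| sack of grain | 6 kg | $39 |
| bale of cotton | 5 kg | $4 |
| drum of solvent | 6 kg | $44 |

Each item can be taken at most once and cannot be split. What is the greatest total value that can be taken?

$133

Check high-value combinations within 18 kg:
- pallet of tiles+spool of cable+sack of grain+drum of solvent: weight 3+3+6+6=18, value 10+40+39+44=133
- spool of cable+bundle of pipes+drum of solvent: weight 3+9+6=18, value 40+47+44=131
- spool of cable+bundle of pipes+sack of grain: weight 3+9+6=18, value 40+47+39=126
- spool of cable+sack of grain+drum of solvent: weight 3+6+6=15, value 40+39+44=123
- pallet of tiles+bundle of pipes+drum of solvent: weight 3+9+6=18, value 10+47+44=101
Best: $133.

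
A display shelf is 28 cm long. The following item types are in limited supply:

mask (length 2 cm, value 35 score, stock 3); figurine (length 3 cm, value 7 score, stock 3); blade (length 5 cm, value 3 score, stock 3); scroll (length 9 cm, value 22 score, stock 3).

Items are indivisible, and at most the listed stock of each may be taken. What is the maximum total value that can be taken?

156 score

Best selections within length 28 and stock limits:
- 3×mask + 1×figurine + 2×scroll: length 27, value 156
- 3×mask + 2×scroll: length 24, value 149
- 3×mask + 3×figurine + 1×scroll: length 24, value 148
- 3×mask + 2×figurine + 1×blade + 1×scroll: length 26, value 144
Best: 156 score.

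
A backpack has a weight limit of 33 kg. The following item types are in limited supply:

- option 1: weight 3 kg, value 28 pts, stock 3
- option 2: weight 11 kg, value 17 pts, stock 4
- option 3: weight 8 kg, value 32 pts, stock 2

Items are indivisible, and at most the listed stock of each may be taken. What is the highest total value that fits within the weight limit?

Top feasible selections:
- 3×option 1 + 2×option 3: weight 25, value 148
- 2×option 1 + 1×option 2 + 2×option 3: weight 33, value 137
- 3×option 1 + 1×option 2 + 1×option 3: weight 28, value 133
- 2×option 1 + 2×option 3: weight 22, value 120
Best: 148 pts.

148 pts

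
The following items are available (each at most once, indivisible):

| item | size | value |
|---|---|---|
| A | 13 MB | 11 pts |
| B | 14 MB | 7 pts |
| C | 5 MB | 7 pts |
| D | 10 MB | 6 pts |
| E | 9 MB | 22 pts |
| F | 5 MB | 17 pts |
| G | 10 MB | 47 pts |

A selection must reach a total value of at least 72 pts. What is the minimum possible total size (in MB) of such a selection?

24

Subsets with value ≥ 72, sorted by total size:
- E+F+G: size 24, value 86
- C+E+G: size 24, value 76
Minimum size: 24 MB.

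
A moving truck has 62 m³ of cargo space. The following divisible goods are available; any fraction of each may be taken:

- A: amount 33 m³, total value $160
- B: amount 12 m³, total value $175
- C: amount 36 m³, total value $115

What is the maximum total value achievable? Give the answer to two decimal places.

Take in order of value per unit:
- B (175/12 per unit): all 12 → value 175, running total 175.00
- A (160/33 per unit): all 33 → value 160, running total 335.00
- C (115/36 per unit): 17 of 36 → value 17×115/36 = 54.3056, running total 389.31
Total 389.31.

389.31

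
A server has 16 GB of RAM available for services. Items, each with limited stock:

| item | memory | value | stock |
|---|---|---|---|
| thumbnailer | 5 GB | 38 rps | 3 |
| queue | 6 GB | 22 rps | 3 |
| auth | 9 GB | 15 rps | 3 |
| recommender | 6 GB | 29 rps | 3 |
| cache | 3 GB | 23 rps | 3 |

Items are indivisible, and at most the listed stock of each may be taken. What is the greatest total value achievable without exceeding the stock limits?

122 rps

Top feasible selections:
- 2×thumbnailer + 2×cache: memory 16, value 122
- 3×thumbnailer: memory 15, value 114
Best: 122 rps.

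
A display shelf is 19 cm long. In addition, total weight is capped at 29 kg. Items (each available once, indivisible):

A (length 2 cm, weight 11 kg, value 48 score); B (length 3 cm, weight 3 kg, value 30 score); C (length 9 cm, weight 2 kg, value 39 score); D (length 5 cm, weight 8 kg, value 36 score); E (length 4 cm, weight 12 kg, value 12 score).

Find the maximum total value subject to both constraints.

Feasible sets respecting both limits:
- A+B+C+D: length 19, weight 24, value 153
- A+B+C+E: length 18, weight 28, value 129
- A+C+D: length 16, weight 21, value 123
- A+B+C: length 14, weight 16, value 117
Best: 153 score.

153 score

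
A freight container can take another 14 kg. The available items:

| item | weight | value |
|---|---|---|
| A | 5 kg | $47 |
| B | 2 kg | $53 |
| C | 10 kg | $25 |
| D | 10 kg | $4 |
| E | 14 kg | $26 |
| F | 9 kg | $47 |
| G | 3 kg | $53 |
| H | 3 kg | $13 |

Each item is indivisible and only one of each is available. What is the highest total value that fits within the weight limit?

Check high-value combinations within 14 kg:
- A+B+G+H: weight 5+2+3+3=13, value 47+53+53+13=166
- A+B+G: weight 5+2+3=10, value 47+53+53=153
- B+F+G: weight 2+9+3=14, value 53+47+53=153
- B+G+H: weight 2+3+3=8, value 53+53+13=119
Best: $166.

$166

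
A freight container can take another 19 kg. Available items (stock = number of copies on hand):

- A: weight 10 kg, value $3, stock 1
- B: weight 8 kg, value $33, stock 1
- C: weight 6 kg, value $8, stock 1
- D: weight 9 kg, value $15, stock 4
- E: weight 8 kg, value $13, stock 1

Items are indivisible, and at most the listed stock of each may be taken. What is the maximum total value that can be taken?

Best selections within weight 19 and stock limits:
- 1×B + 1×D: weight 17, value 48
- 1×B + 1×E: weight 16, value 46
- 1×B + 1×C: weight 14, value 41
Best: $48.

$48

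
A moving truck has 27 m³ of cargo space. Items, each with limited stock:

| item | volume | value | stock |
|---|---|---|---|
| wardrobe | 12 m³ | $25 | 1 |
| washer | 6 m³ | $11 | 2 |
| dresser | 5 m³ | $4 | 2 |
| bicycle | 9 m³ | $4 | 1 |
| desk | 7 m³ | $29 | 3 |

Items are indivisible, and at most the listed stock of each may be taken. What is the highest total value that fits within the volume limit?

Best selections within volume 27 and stock limits:
- 1×washer + 3×desk: volume 27, value 98
- 1×dresser + 3×desk: volume 26, value 91
- 3×desk: volume 21, value 87
- 1×wardrobe + 2×desk: volume 26, value 83
Best: $98.

$98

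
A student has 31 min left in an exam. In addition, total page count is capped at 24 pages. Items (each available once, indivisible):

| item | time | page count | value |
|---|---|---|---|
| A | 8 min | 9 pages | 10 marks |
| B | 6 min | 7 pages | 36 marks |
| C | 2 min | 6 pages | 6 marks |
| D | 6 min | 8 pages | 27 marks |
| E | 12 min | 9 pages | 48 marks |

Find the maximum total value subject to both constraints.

Feasible sets respecting both limits:
- B+D+E: time 24, page count 24, value 111
- B+C+E: time 20, page count 22, value 90
- B+E: time 18, page count 16, value 84
- C+D+E: time 20, page count 23, value 81
Best: 111 marks.

111 marks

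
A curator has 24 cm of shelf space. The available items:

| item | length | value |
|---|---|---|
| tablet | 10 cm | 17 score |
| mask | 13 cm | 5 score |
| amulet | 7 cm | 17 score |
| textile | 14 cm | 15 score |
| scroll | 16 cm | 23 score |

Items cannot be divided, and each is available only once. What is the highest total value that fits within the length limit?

40 score

Check high-value combinations within 24 cm:
- amulet+scroll: length 7+16=23, value 17+23=40
- tablet+amulet: length 10+7=17, value 17+17=34
- amulet+textile: length 7+14=21, value 17+15=32
- tablet+textile: length 10+14=24, value 17+15=32
- scroll: length 16, value 23
Best: 40 score.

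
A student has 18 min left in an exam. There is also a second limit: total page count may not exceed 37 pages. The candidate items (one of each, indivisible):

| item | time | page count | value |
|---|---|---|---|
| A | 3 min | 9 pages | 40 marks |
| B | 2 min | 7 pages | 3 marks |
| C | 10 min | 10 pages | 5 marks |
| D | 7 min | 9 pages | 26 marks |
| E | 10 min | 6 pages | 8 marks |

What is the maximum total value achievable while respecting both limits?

69 marks

Feasible sets respecting both limits:
- A+B+D: time 12, page count 25, value 69
- A+D: time 10, page count 18, value 66
- A+B+E: time 15, page count 22, value 51
- A+B+C: time 15, page count 26, value 48
Best: 69 marks.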